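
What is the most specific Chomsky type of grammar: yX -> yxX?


LHS has context (more than one symbol) and |LHS| ≤ |RHS|
Classification: Type 1 (Context-Sensitive)


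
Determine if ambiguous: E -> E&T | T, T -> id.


precedence layered via separate nonterminal T: deterministic
Unambiguous


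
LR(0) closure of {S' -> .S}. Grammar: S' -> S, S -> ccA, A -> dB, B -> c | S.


Start: S' -> .S
For each item with dot before a nonterminal B, add B -> .γ for every B-production
Closure: [S' -> .S, S -> .ccA]


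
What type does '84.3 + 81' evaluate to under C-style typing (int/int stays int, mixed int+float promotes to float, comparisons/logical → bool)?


Operand types: float + int
Rule: mixed int/float promotes to float; int/int stays int
Result type: float


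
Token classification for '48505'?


Pattern: digits only
Type: INTEGER_LITERAL


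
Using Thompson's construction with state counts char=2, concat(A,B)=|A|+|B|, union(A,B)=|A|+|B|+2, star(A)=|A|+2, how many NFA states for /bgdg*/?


Syntax tree has 4 char leaf(s), 0 union(s), 1 star(s)
chars contribute 4×2 = 8; each union adds +2; each star adds +2
Total: 8 + 0 + 2 = 10 states


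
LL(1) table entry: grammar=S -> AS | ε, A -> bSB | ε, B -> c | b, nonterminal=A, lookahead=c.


For [A, c]: ε is nullable and 'c' ∈ FOLLOW(A)
Entry: A -> ε


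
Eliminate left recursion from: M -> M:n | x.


Left-recursive alternatives: M:n; non-recursive: x
Introduce M': M -> xM', M' -> :nM' | ε


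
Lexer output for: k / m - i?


Scan left to right, longest-match per lexeme
Tokens: ID(k), OP(/), ID(m), OP(-), ID(i)


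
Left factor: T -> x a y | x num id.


Common prefix: 'x'
Factored: T -> x T', T' -> a y | num id


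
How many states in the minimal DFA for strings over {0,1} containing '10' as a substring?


KMP-style automaton: 2 progress states + 1 absorbing accept = 3
Minimal DFA: 3 states


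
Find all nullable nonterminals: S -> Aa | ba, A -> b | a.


A nonterminal is nullable iff some alternative derives ε (directly, or every symbol in it is nullable)
Nullable: {}


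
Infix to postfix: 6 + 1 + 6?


Left to right (same or higher precedence on left)
Postfix: 6 1 + 6 +


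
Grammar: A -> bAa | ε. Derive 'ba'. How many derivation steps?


Derivation: A => bAa => ba
Steps: 2


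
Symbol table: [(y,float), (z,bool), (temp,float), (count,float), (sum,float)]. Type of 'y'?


Lookup 'y' → type float


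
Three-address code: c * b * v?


Break into single-operator statements:
t1 = c * b
t2 = t1 * v


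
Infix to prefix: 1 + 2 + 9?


left-to-right (same/higher precedence on left): tree is (+ (+ 1 2) 9)
Prefix: + + 1 2 9


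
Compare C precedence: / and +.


'/' is multiplicative (level 10); '+' is additive (level 9)
Higher level binds tighter
'/' has higher precedence than '+'


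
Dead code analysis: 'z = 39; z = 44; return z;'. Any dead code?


first assignment to z is overwritten before any read
Dead: 'z = 39'


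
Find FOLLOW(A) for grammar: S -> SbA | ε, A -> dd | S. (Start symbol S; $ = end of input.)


$ ∈ FOLLOW(S). For each A -> αBβ: add FIRST(β)\{ε} to FOLLOW(B); if β nullable, add FOLLOW(A).
FOLLOW(A) = {$, b}


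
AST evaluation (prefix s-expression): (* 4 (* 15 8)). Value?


Evaluate inner: (* 15 8) = 120
Evaluate root: (* 4 120) = 480
Result: 480


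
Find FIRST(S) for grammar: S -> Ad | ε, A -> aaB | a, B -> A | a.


Per alternative of S: FIRST(Ad) = {a}; FIRST(ε) = {ε}
FIRST(S) = {a, ε}


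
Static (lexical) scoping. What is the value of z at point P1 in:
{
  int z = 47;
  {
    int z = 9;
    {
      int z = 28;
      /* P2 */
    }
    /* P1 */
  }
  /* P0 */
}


z declared in the same block as P1
z = 9


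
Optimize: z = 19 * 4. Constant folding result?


19 * 4 = 76 at compile time
Optimized: z = 76


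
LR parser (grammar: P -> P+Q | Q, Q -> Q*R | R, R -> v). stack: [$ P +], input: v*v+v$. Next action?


no handle ('P+' is not any RHS); shift 'v'
Action: shift


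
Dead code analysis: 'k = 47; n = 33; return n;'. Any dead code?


k is assigned but never read
Dead: 'k = 47'


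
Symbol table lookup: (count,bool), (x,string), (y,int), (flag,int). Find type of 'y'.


Lookup 'y' → type int


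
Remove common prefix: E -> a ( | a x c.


Common prefix: 'a'
Factored: E -> a E', E' -> ( | x c


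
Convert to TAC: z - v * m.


Break into single-operator statements:
t1 = v * m
t2 = z - t1


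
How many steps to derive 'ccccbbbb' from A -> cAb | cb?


Derivation: A => cAb => ccAbb => cccAbbb => ccccbbbb
Steps: 4


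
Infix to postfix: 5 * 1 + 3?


Left to right (same or higher precedence on left)
Postfix: 5 1 * 3 +


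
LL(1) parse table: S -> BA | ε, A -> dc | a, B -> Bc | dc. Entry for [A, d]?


For [A, d]: 'd' ∈ FIRST(dc)
Entry: A -> dc


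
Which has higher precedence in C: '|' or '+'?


'+' is additive (level 9); '|' is bitwise OR (level 3)
Higher level binds tighter
'+' has higher precedence than '|'


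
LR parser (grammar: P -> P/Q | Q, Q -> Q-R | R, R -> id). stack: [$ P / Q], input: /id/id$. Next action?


handle 'P/Q' on top; lookahead ∈ FOLLOW(P) = {/, $}
Action: reduce (P -> P/Q)


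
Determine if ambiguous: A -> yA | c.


right-linear, alternatives start with distinct terminals 'y' vs 'c': unique leftmost derivation
Unambiguous


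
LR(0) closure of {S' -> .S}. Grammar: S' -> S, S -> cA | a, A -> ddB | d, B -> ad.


Start: S' -> .S
For each item with dot before a nonterminal B, add B -> .γ for every B-production
Closure: [S' -> .S, S -> .cA, S -> .a]


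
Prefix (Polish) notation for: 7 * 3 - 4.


left-to-right (same/higher precedence on left): tree is (- (* 7 3) 4)
Prefix: - * 7 3 4


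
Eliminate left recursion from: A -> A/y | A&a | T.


Left-recursive alternatives: A/y, A&a; non-recursive: T
Introduce A': A -> TA', A' -> /yA' | &aA' | ε


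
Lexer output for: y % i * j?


Scan left to right, longest-match per lexeme
Tokens: ID(y), OP(%), ID(i), OP(*), ID(j)


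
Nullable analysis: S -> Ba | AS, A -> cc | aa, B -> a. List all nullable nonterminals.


A nonterminal is nullable iff some alternative derives ε (directly, or every symbol in it is nullable)
Nullable: {}


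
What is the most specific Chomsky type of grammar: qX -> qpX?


LHS has context (more than one symbol) and |LHS| ≤ |RHS|
Classification: Type 1 (Context-Sensitive)


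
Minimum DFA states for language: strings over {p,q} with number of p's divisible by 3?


Track (count of p) mod 3: states 0..2, accept at 0
Minimal DFA: 3 states


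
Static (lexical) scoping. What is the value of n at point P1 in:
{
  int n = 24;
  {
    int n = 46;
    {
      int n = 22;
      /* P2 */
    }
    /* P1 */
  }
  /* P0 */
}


n declared in the same block as P1
n = 46


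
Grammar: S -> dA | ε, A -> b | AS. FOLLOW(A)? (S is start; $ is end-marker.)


$ ∈ FOLLOW(S). For each A -> αBβ: add FIRST(β)\{ε} to FOLLOW(B); if β nullable, add FOLLOW(A).
FOLLOW(A) = {$, d}


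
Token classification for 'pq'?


Pattern: letter/underscore followed by alphanumerics, not a keyword
Type: IDENTIFIER


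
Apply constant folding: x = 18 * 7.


18 * 7 = 126 at compile time
Optimized: x = 126


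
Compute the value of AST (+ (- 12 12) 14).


Evaluate inner: (- 12 12) = 0
Evaluate root: (+ 0 14) = 14
Result: 14


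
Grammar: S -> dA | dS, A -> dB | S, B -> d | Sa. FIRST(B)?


Per alternative of B: FIRST(d) = {d}; FIRST(Sa) = {d}
FIRST(B) = {d}


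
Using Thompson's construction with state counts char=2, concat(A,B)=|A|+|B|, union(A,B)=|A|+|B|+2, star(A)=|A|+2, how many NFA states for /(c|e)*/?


Syntax tree has 2 char leaf(s), 1 union(s), 1 star(s)
chars contribute 2×2 = 4; each union adds +2; each star adds +2
Total: 4 + 2 + 2 = 8 states


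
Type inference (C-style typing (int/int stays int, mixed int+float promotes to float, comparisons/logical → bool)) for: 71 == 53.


Operand types: int == int
Rule: comparison yields bool
Result type: bool


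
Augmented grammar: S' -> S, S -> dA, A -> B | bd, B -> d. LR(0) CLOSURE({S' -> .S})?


Start: S' -> .S
For each item with dot before a nonterminal B, add B -> .γ for every B-production
Closure: [S' -> .S, S -> .dA]


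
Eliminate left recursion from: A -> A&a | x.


Left-recursive alternatives: A&a; non-recursive: x
Introduce A': A -> xA', A' -> &aA' | ε


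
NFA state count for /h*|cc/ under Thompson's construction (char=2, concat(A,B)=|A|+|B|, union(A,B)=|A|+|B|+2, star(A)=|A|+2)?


Syntax tree has 3 char leaf(s), 1 union(s), 1 star(s)
chars contribute 3×2 = 6; each union adds +2; each star adds +2
Total: 6 + 2 + 2 = 10 states


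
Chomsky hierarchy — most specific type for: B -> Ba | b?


Left-linear: every RHS is a terminal or one nonterminal followed by a terminal
Classification: Type 3 (Regular)


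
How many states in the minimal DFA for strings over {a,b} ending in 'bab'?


Track the longest suffix of input matching a prefix of 'bab': 4 classes (prefixes of length 0..3)
Minimal DFA: 4 states


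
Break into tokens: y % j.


Scan left to right, longest-match per lexeme
Tokens: ID(y), OP(%), ID(j)


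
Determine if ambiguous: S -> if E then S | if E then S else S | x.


dangling else: 'if E then if E then x else x' parses two ways
Ambiguous


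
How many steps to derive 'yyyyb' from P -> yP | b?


Derivation: P => yP => yyP => yyyP => yyyyP => yyyyb
Steps: 5


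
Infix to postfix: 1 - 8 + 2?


Left to right (same or higher precedence on left)
Postfix: 1 8 - 2 +


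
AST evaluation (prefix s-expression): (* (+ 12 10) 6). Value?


Evaluate inner: (+ 12 10) = 22
Evaluate root: (* 22 6) = 132
Result: 132


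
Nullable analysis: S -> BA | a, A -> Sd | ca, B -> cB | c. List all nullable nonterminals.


A nonterminal is nullable iff some alternative derives ε (directly, or every symbol in it is nullable)
Nullable: {}


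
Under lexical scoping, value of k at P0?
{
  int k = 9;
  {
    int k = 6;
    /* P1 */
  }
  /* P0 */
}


k declared in the same block as P0
k = 9


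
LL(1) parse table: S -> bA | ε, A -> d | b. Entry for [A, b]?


For [A, b]: 'b' ∈ FIRST(b)
Entry: A -> b


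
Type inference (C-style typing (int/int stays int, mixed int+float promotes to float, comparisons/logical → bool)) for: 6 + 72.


Operand types: int + int
Rule: mixed int/float promotes to float; int/int stays int
Result type: int


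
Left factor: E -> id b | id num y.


Common prefix: 'id'
Factored: E -> id E', E' -> b | num y


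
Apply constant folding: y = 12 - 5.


12 - 5 = 7 at compile time
Optimized: y = 7


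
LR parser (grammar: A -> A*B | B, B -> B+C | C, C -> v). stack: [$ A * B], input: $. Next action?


handle 'A*B' on top; lookahead ∈ FOLLOW(A) = {*, $}
Action: reduce (A -> A*B)


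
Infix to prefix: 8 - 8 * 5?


'*' binds tighter: tree is (- 8 (* 8 5))
Prefix: - 8 * 8 5


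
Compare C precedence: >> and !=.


'>>' is shift (level 8); '!=' is equality (level 6)
Higher level binds tighter
'>>' has higher precedence than '!='


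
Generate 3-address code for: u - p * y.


Break into single-operator statements:
t1 = p * y
t2 = u - t1


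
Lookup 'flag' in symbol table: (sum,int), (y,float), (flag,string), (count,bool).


Lookup 'flag' → type string


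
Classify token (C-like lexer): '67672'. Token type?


Pattern: digits only
Type: INTEGER_LITERAL


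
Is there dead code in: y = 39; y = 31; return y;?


first assignment to y is overwritten before any read
Dead: 'y = 39'


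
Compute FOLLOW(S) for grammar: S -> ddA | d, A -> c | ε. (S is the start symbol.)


$ ∈ FOLLOW(S). For each A -> αBβ: add FIRST(β)\{ε} to FOLLOW(B); if β nullable, add FOLLOW(A).
FOLLOW(S) = {$}


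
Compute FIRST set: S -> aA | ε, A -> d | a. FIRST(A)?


Per alternative of A: FIRST(d) = {d}; FIRST(a) = {a}
FIRST(A) = {a, d}


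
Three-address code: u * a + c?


Break into single-operator statements:
t1 = u * a
t2 = t1 + c


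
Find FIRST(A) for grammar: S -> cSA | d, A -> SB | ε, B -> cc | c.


Per alternative of A: FIRST(SB) = {c, d}; FIRST(ε) = {ε}
FIRST(A) = {c, d, ε}


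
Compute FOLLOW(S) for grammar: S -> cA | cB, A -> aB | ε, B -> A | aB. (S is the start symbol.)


$ ∈ FOLLOW(S). For each A -> αBβ: add FIRST(β)\{ε} to FOLLOW(B); if β nullable, add FOLLOW(A).
FOLLOW(S) = {$}


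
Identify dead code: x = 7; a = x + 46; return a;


x is read by a's definition; a is returned
No dead code


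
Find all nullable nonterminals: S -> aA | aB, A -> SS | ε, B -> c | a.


A nonterminal is nullable iff some alternative derives ε (directly, or every symbol in it is nullable)
Nullable: {A}


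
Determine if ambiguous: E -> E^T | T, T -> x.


precedence layered via separate nonterminal T: deterministic
Unambiguous


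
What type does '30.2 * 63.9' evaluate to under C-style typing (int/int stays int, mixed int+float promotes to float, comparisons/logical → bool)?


Operand types: float * float
Rule: mixed int/float promotes to float; int/int stays int
Result type: float


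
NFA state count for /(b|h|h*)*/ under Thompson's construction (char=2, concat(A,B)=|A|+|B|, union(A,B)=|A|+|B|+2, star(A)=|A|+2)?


Syntax tree has 3 char leaf(s), 2 union(s), 2 star(s)
chars contribute 3×2 = 6; each union adds +2; each star adds +2
Total: 6 + 4 + 4 = 14 states


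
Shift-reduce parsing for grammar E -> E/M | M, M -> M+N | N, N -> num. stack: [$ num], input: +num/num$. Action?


'num' on top is the handle for N -> num
Action: reduce (N -> num)


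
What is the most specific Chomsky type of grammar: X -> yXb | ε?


Single nonterminal LHS, but y^n b^n is not regular
Classification: Type 2 (Context-Free)


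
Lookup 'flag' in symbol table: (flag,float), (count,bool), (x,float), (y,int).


Lookup 'flag' → type float


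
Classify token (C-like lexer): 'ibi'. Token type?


Pattern: letter/underscore followed by alphanumerics, not a keyword
Type: IDENTIFIER


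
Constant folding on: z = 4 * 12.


4 * 12 = 48 at compile time
Optimized: z = 48


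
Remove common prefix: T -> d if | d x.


Common prefix: 'd'
Factored: T -> d T', T' -> if | x


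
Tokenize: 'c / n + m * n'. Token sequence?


Scan left to right, longest-match per lexeme
Tokens: ID(c), OP(/), ID(n), OP(+), ID(m), OP(*), ID(n)


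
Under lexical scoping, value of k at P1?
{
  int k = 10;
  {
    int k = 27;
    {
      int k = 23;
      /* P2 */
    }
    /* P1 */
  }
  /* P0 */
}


k declared in the same block as P1
k = 27


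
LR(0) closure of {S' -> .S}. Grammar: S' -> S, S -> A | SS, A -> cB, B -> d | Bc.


Start: S' -> .S
For each item with dot before a nonterminal B, add B -> .γ for every B-production
Closure: [S' -> .S, S -> .A, S -> .SS, A -> .cB]


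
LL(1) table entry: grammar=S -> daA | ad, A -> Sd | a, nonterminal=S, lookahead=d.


For [S, d]: 'd' ∈ FIRST(daA)
Entry: S -> daA


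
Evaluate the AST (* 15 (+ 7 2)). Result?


Evaluate inner: (+ 7 2) = 9
Evaluate root: (* 15 9) = 135
Result: 135


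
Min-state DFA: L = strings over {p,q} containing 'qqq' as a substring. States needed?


KMP-style automaton: 3 progress states + 1 absorbing accept = 4
Minimal DFA: 4 states


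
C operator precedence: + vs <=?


'+' is additive (level 9); '<=' is relational (level 7)
Higher level binds tighter
'+' has higher precedence than '<='


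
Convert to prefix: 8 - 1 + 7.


left-to-right (same/higher precedence on left): tree is (+ (- 8 1) 7)
Prefix: + - 8 1 7


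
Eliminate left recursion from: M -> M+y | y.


Left-recursive alternatives: M+y; non-recursive: y
Introduce M': M -> yM', M' -> +yM' | ε


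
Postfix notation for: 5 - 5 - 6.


Left to right (same or higher precedence on left)
Postfix: 5 5 - 6 -


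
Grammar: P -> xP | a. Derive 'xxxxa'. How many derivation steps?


Derivation: P => xP => xxP => xxxP => xxxxP => xxxxa
Steps: 5


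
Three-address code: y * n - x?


Break into single-operator statements:
t1 = y * n
t2 = t1 - x


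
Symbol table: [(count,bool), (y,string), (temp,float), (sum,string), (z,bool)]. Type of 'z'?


Lookup 'z' → type bool


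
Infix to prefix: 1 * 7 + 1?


left-to-right (same/higher precedence on left): tree is (+ (* 1 7) 1)
Prefix: + * 1 7 1


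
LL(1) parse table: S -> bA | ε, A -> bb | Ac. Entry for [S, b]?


For [S, b]: 'b' ∈ FIRST(bA)
Entry: S -> bA


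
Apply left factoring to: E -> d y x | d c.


Common prefix: 'd'
Factored: E -> d E', E' -> y x | c


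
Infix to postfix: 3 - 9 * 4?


* has higher precedence, evaluate 9*4 first
Postfix: 3 9 4 * -


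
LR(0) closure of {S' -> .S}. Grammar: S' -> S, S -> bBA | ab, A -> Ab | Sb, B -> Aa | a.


Start: S' -> .S
For each item with dot before a nonterminal B, add B -> .γ for every B-production
Closure: [S' -> .S, S -> .bBA, S -> .ab]


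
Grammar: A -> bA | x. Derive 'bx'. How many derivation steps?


Derivation: A => bA => bx
Steps: 2


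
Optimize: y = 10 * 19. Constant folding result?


10 * 19 = 190 at compile time
Optimized: y = 190


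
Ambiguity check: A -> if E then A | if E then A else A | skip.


dangling else: 'if E then if E then skip else skip' parses two ways
Ambiguous


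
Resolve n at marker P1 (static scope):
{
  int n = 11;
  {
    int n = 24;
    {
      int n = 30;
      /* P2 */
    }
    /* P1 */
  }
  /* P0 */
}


n declared in the same block as P1
n = 24


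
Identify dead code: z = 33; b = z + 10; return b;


z is read by b's definition; b is returned
No dead code


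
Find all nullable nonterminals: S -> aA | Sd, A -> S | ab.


A nonterminal is nullable iff some alternative derives ε (directly, or every symbol in it is nullable)
Nullable: {}


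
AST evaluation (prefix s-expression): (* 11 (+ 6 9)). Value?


Evaluate inner: (+ 6 9) = 15
Evaluate root: (* 11 15) = 165
Result: 165


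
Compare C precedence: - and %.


'%' is multiplicative (level 10); '-' is additive (level 9)
Higher level binds tighter
'%' has higher precedence than '-'


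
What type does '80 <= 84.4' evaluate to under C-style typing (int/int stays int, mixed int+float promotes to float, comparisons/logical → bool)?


Operand types: int <= float
Rule: comparison yields bool
Result type: bool


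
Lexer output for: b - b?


Scan left to right, longest-match per lexeme
Tokens: ID(b), OP(-), ID(b)


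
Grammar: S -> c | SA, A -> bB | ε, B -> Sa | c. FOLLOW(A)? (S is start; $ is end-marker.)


$ ∈ FOLLOW(S). For each A -> αBβ: add FIRST(β)\{ε} to FOLLOW(B); if β nullable, add FOLLOW(A).
FOLLOW(A) = {$, a, b}


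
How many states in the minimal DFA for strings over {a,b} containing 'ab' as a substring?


KMP-style automaton: 2 progress states + 1 absorbing accept = 3
Minimal DFA: 3 states


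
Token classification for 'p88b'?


Pattern: letter/underscore followed by alphanumerics, not a keyword
Type: IDENTIFIER


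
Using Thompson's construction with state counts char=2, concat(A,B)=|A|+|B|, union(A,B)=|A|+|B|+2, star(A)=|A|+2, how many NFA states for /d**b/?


Syntax tree has 2 char leaf(s), 0 union(s), 2 star(s)
chars contribute 2×2 = 4; each union adds +2; each star adds +2
Total: 4 + 0 + 4 = 8 states


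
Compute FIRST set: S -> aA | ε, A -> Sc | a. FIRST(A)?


Per alternative of A: FIRST(Sc) = {a, c}; FIRST(a) = {a}
FIRST(A) = {a, c}


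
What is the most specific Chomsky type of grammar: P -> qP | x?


Right-linear: every RHS is a terminal or a terminal followed by one nonterminal
Classification: Type 3 (Regular)


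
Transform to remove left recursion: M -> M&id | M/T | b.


Left-recursive alternatives: M&id, M/T; non-recursive: b
Introduce M': M -> bM', M' -> &idM' | /TM' | ε


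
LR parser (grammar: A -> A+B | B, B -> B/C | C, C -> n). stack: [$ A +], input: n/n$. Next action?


no handle ('A+' is not any RHS); shift 'n'
Action: shift


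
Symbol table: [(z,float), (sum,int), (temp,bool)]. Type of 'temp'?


Lookup 'temp' → type bool


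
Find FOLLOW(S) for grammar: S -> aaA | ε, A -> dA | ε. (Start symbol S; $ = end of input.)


$ ∈ FOLLOW(S). For each A -> αBβ: add FIRST(β)\{ε} to FOLLOW(B); if β nullable, add FOLLOW(A).
FOLLOW(S) = {$}


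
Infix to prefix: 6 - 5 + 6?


left-to-right (same/higher precedence on left): tree is (+ (- 6 5) 6)
Prefix: + - 6 5 6


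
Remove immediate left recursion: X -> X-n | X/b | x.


Left-recursive alternatives: X-n, X/b; non-recursive: x
Introduce X': X -> xX', X' -> -nX' | /bX' | ε


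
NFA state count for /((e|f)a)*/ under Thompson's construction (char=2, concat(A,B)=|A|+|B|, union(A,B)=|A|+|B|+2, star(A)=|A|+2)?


Syntax tree has 3 char leaf(s), 1 union(s), 1 star(s)
chars contribute 3×2 = 6; each union adds +2; each star adds +2
Total: 6 + 2 + 2 = 10 states


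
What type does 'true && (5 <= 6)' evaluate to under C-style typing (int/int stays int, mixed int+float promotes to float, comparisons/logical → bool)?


Operand types: bool && bool
Rule: logical operators take bool operands and yield bool
Result type: bool


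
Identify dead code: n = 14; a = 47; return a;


n is assigned but never read
Dead: 'n = 14'


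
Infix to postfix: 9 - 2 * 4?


* has higher precedence, evaluate 2*4 first
Postfix: 9 2 4 * -


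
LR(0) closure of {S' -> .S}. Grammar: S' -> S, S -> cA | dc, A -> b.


Start: S' -> .S
For each item with dot before a nonterminal B, add B -> .γ for every B-production
Closure: [S' -> .S, S -> .cA, S -> .dc]


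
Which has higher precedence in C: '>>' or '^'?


'>>' is shift (level 8); '^' is bitwise XOR (level 4)
Higher level binds tighter
'>>' has higher precedence than '^'


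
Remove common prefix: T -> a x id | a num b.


Common prefix: 'a'
Factored: T -> a T', T' -> x id | num b


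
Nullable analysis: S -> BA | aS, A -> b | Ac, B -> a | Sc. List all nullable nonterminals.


A nonterminal is nullable iff some alternative derives ε (directly, or every symbol in it is nullable)
Nullable: {}


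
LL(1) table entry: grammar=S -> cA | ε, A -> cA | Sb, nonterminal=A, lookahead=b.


For [A, b]: 'b' ∈ FIRST(Sb)
Entry: A -> Sb


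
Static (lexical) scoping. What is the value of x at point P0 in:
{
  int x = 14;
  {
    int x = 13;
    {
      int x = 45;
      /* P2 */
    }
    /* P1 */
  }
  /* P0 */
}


x declared in the same block as P0
x = 14


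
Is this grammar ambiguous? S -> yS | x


right-linear, alternatives start with distinct terminals 'y' vs 'x': unique leftmost derivation
Unambiguous


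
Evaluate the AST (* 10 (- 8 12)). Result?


Evaluate inner: (- 8 12) = -4
Evaluate root: (* 10 -4) = -40
Result: -40


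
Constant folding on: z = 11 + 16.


11 + 16 = 27 at compile time
Optimized: z = 27


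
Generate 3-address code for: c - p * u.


Break into single-operator statements:
t1 = p * u
t2 = c - t1


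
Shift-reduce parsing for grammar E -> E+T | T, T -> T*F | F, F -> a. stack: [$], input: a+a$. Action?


no handle on stack; shift 'a'
Action: shift


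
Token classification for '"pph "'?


Pattern: double-quoted sequence
Type: STRING_LITERAL


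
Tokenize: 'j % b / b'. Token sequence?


Scan left to right, longest-match per lexeme
Tokens: ID(j), OP(%), ID(b), OP(/), ID(b)


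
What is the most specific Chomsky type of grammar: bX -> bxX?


LHS has context (more than one symbol) and |LHS| ≤ |RHS|
Classification: Type 1 (Context-Sensitive)


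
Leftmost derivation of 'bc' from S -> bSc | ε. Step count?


Derivation: S => bSc => bc
Steps: 2


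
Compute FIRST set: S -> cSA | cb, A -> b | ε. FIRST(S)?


Per alternative of S: FIRST(cSA) = {c}; FIRST(cb) = {c}
FIRST(S) = {c}


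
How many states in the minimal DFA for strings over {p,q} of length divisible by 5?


Track length mod 5: states 0..4, accept at 0
Minimal DFA: 5 states


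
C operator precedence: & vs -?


'-' is additive (level 9); '&' is bitwise AND (level 5)
Higher level binds tighter
'-' has higher precedence than '&'


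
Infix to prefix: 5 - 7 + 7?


left-to-right (same/higher precedence on left): tree is (+ (- 5 7) 7)
Prefix: + - 5 7 7


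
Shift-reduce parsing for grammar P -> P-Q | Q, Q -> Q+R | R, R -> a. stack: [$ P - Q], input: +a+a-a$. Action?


'+' can extend Q; shift to build Q -> Q+R
Action: shift


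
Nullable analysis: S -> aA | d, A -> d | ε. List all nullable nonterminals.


A nonterminal is nullable iff some alternative derives ε (directly, or every symbol in it is nullable)
Nullable: {A}


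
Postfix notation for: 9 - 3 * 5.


* has higher precedence, evaluate 3*5 first
Postfix: 9 3 5 * -


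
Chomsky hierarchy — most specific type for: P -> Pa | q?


Left-linear: every RHS is a terminal or one nonterminal followed by a terminal
Classification: Type 3 (Regular)


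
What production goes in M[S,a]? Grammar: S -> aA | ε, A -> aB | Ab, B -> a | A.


For [S, a]: 'a' ∈ FIRST(aA)
Entry: S -> aA


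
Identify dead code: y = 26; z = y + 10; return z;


y is read by z's definition; z is returned
No dead code


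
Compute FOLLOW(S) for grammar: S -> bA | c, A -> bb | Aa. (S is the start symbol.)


$ ∈ FOLLOW(S). For each A -> αBβ: add FIRST(β)\{ε} to FOLLOW(B); if β nullable, add FOLLOW(A).
FOLLOW(S) = {$}


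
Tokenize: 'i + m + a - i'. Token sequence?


Scan left to right, longest-match per lexeme
Tokens: ID(i), OP(+), ID(m), OP(+), ID(a), OP(-), ID(i)


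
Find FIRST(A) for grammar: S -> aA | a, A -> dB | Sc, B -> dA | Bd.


Per alternative of A: FIRST(dB) = {d}; FIRST(Sc) = {a}
FIRST(A) = {a, d}


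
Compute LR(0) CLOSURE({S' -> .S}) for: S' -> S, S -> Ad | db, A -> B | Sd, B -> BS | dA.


Start: S' -> .S
For each item with dot before a nonterminal B, add B -> .γ for every B-production
Closure: [S' -> .S, S -> .Ad, S -> .db, A -> .B, A -> .Sd, B -> .BS, B -> .dA]


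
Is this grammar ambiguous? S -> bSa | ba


balanced b^n…a^n: each string has a unique parse
Unambiguous


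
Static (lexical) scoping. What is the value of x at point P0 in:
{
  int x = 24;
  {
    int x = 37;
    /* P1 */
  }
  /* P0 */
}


x declared in the same block as P0
x = 24


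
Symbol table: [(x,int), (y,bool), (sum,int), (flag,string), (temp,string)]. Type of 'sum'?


Lookup 'sum' → type int


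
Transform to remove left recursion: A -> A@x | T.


Left-recursive alternatives: A@x; non-recursive: T
Introduce A': A -> TA', A' -> @xA' | ε


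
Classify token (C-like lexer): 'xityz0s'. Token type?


Pattern: letter/underscore followed by alphanumerics, not a keyword
Type: IDENTIFIER


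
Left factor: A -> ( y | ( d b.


Common prefix: '('
Factored: A -> ( A', A' -> y | d b


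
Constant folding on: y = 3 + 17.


3 + 17 = 20 at compile time
Optimized: y = 20


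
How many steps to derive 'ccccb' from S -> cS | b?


Derivation: S => cS => ccS => cccS => ccccS => ccccb
Steps: 5


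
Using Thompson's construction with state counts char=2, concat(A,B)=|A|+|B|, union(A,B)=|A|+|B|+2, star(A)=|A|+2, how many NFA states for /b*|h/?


Syntax tree has 2 char leaf(s), 1 union(s), 1 star(s)
chars contribute 2×2 = 4; each union adds +2; each star adds +2
Total: 4 + 2 + 2 = 8 states


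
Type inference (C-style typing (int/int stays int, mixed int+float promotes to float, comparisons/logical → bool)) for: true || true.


Operand types: bool || bool
Rule: logical operators take bool operands and yield bool
Result type: bool


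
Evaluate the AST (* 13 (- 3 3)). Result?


Evaluate inner: (- 3 3) = 0
Evaluate root: (* 13 0) = 0
Result: 0


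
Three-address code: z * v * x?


Break into single-operator statements:
t1 = z * v
t2 = t1 * x


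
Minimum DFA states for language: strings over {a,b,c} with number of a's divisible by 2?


Track (count of a) mod 2: states 0..1, accept at 0
Minimal DFA: 2 states


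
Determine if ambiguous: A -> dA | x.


right-linear, alternatives start with distinct terminals 'd' vs 'x': unique leftmost derivation
Unambiguous


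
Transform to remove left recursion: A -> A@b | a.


Left-recursive alternatives: A@b; non-recursive: a
Introduce A': A -> aA', A' -> @bA' | ε


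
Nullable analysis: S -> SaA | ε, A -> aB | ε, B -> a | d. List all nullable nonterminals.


A nonterminal is nullable iff some alternative derives ε (directly, or every symbol in it is nullable)
Nullable: {A, S}


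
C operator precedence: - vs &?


'-' is additive (level 9); '&' is bitwise AND (level 5)
Higher level binds tighter
'-' has higher precedence than '&'


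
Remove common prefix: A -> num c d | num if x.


Common prefix: 'num'
Factored: A -> num A', A' -> c d | if x


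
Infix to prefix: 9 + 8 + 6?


left-to-right (same/higher precedence on left): tree is (+ (+ 9 8) 6)
Prefix: + + 9 8 6


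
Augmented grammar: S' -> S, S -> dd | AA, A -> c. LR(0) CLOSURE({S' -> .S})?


Start: S' -> .S
For each item with dot before a nonterminal B, add B -> .γ for every B-production
Closure: [S' -> .S, S -> .dd, S -> .AA, A -> .c]


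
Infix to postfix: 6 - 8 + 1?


Left to right (same or higher precedence on left)
Postfix: 6 8 - 1 +


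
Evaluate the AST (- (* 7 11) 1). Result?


Evaluate inner: (* 7 11) = 77
Evaluate root: (- 77 1) = 76
Result: 76


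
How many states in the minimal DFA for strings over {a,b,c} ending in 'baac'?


Track the longest suffix of input matching a prefix of 'baac': 5 classes (prefixes of length 0..4)
Minimal DFA: 5 states


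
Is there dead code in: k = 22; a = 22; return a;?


k is assigned but never read
Dead: 'k = 22'


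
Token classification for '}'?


Pattern: delimiter/punctuation
Type: PUNCTUATION


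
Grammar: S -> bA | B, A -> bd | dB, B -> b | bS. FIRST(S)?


Per alternative of S: FIRST(bA) = {b}; FIRST(B) = {b}
FIRST(S) = {b}


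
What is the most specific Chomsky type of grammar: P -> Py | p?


Left-linear: every RHS is a terminal or one nonterminal followed by a terminal
Classification: Type 3 (Regular)


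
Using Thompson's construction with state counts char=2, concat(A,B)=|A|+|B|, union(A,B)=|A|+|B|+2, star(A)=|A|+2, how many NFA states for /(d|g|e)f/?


Syntax tree has 4 char leaf(s), 2 union(s), 0 star(s)
chars contribute 4×2 = 8; each union adds +2; each star adds +2
Total: 8 + 4 + 0 = 12 states


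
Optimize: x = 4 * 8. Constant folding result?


4 * 8 = 32 at compile time
Optimized: x = 32


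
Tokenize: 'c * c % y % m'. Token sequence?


Scan left to right, longest-match per lexeme
Tokens: ID(c), OP(*), ID(c), OP(%), ID(y), OP(%), ID(m)


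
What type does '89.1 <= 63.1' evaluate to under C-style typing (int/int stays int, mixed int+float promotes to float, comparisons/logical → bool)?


Operand types: float <= float
Rule: comparison yields bool
Result type: bool


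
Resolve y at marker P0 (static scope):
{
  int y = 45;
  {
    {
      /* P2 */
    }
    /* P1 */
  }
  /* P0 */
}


y declared in the same block as P0
y = 45


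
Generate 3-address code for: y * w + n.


Break into single-operator statements:
t1 = y * w
t2 = t1 + n


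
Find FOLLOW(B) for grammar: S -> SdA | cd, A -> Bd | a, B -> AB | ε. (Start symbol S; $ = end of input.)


$ ∈ FOLLOW(S). For each A -> αBβ: add FIRST(β)\{ε} to FOLLOW(B); if β nullable, add FOLLOW(A).
FOLLOW(B) = {d}


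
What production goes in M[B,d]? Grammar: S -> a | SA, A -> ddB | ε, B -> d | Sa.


For [B, d]: 'd' ∈ FIRST(d)
Entry: B -> d


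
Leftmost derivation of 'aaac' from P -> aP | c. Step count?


Derivation: P => aP => aaP => aaaP => aaac
Steps: 4


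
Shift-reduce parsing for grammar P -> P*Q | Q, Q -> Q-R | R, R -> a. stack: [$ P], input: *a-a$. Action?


shift '*' to continue P -> P*Q
Action: shift


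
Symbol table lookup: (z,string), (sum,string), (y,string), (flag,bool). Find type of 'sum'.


Lookup 'sum' → type string


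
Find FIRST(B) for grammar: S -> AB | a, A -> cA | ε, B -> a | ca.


Per alternative of B: FIRST(a) = {a}; FIRST(ca) = {c}
FIRST(B) = {a, c}


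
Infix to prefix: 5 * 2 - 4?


left-to-right (same/higher precedence on left): tree is (- (* 5 2) 4)
Prefix: - * 5 2 4


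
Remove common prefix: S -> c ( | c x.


Common prefix: 'c'
Factored: S -> c S', S' -> ( | x


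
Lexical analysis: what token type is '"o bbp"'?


Pattern: double-quoted sequence
Type: STRING_LITERAL


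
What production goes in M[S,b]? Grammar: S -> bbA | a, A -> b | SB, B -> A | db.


For [S, b]: 'b' ∈ FIRST(bbA)
Entry: S -> bbA


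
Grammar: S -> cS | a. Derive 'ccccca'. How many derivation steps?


Derivation: S => cS => ccS => cccS => ccccS => cccccS => ccccca
Steps: 6


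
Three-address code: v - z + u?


Break into single-operator statements:
t1 = v - z
t2 = t1 + u


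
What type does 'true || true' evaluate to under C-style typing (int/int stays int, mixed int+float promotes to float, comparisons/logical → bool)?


Operand types: bool || bool
Rule: logical operators take bool operands and yield bool
Result type: bool


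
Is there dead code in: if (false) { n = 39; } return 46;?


condition is constant false, so the whole block is unreachable
Dead: 'if (false) { n = 39; }'


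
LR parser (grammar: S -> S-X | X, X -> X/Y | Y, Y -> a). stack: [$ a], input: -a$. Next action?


'a' on top is the handle for Y -> a
Action: reduce (Y -> a)


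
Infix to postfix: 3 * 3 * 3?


Left to right (same or higher precedence on left)
Postfix: 3 3 * 3 *


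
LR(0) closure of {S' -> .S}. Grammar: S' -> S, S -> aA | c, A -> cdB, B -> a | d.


Start: S' -> .S
For each item with dot before a nonterminal B, add B -> .γ for every B-production
Closure: [S' -> .S, S -> .aA, S -> .c]


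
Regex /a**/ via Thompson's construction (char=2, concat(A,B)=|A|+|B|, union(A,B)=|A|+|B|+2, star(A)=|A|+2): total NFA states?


Syntax tree has 1 char leaf(s), 0 union(s), 2 star(s)
chars contribute 1×2 = 2; each union adds +2; each star adds +2
Total: 2 + 0 + 4 = 6 states


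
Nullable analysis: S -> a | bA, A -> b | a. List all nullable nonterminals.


A nonterminal is nullable iff some alternative derives ε (directly, or every symbol in it is nullable)
Nullable: {}


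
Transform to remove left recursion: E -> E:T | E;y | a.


Left-recursive alternatives: E:T, E;y; non-recursive: a
Introduce E': E -> aE', E' -> :TE' | ;yE' | ε


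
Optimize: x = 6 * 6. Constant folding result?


6 * 6 = 36 at compile time
Optimized: x = 36


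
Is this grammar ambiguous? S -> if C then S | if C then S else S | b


dangling else: 'if C then if C then b else b' parses two ways
Ambiguous


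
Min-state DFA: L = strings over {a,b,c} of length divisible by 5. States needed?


Track length mod 5: states 0..4, accept at 0
Minimal DFA: 5 states


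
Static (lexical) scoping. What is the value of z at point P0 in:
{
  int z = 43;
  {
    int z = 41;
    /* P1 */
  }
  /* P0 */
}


z declared in the same block as P0
z = 43


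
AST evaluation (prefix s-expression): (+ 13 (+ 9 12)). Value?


Evaluate inner: (+ 9 12) = 21
Evaluate root: (+ 13 21) = 34
Result: 34


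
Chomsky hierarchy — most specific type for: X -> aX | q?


Right-linear: every RHS is a terminal or a terminal followed by one nonterminal
Classification: Type 3 (Regular)


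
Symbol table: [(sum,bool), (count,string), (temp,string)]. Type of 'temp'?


Lookup 'temp' → type string


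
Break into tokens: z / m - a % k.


Scan left to right, longest-match per lexeme
Tokens: ID(z), OP(/), ID(m), OP(-), ID(a), OP(%), ID(k)


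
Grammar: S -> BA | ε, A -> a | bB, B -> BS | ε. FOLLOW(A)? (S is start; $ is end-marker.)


$ ∈ FOLLOW(S). For each A -> αBβ: add FIRST(β)\{ε} to FOLLOW(B); if β nullable, add FOLLOW(A).
FOLLOW(A) = {$, a, b}


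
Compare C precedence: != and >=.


'>=' is relational (level 7); '!=' is equality (level 6)
Higher level binds tighter
'>=' has higher precedence than '!='


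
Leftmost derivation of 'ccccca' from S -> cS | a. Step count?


Derivation: S => cS => ccS => cccS => ccccS => cccccS => ccccca
Steps: 6


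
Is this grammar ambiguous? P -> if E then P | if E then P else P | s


dangling else: 'if E then if E then s else s' parses two ways
Ambiguous


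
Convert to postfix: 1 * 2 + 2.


Left to right (same or higher precedence on left)
Postfix: 1 2 * 2 +


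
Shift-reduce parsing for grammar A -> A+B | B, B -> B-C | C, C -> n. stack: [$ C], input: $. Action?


'C' (not preceded by B-) is the handle for B -> C
Action: reduce (B -> C)


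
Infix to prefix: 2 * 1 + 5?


left-to-right (same/higher precedence on left): tree is (+ (* 2 1) 5)
Prefix: + * 2 1 5


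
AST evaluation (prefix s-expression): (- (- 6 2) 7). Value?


Evaluate inner: (- 6 2) = 4
Evaluate root: (- 4 7) = -3
Result: -3


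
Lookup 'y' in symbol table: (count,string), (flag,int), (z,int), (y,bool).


Lookup 'y' → type bool


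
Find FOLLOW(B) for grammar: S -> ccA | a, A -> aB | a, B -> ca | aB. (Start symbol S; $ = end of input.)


$ ∈ FOLLOW(S). For each A -> αBβ: add FIRST(β)\{ε} to FOLLOW(B); if β nullable, add FOLLOW(A).
FOLLOW(B) = {$}


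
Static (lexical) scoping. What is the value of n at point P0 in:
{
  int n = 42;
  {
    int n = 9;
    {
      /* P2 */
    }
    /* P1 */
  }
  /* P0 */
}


n declared in the same block as P0
n = 42


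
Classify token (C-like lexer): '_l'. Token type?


Pattern: letter/underscore followed by alphanumerics, not a keyword
Type: IDENTIFIER


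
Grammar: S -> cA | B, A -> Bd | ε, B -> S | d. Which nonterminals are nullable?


A nonterminal is nullable iff some alternative derives ε (directly, or every symbol in it is nullable)
Nullable: {A}


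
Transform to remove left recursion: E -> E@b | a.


Left-recursive alternatives: E@b; non-recursive: a
Introduce E': E -> aE', E' -> @bE' | ε


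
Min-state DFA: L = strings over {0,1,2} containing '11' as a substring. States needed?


KMP-style automaton: 2 progress states + 1 absorbing accept = 3
Minimal DFA: 3 states


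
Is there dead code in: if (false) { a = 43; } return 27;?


condition is constant false, so the whole block is unreachable
Dead: 'if (false) { a = 43; }'


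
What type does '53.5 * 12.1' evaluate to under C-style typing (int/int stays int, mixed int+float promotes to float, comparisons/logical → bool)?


Operand types: float * float
Rule: mixed int/float promotes to float; int/int stays int
Result type: float


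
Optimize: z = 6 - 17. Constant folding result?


6 - 17 = -11 at compile time
Optimized: z = -11


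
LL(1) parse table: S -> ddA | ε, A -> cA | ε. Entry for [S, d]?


For [S, d]: 'd' ∈ FIRST(ddA)
Entry: S -> ddA


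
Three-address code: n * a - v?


Break into single-operator statements:
t1 = n * a
t2 = t1 - v
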